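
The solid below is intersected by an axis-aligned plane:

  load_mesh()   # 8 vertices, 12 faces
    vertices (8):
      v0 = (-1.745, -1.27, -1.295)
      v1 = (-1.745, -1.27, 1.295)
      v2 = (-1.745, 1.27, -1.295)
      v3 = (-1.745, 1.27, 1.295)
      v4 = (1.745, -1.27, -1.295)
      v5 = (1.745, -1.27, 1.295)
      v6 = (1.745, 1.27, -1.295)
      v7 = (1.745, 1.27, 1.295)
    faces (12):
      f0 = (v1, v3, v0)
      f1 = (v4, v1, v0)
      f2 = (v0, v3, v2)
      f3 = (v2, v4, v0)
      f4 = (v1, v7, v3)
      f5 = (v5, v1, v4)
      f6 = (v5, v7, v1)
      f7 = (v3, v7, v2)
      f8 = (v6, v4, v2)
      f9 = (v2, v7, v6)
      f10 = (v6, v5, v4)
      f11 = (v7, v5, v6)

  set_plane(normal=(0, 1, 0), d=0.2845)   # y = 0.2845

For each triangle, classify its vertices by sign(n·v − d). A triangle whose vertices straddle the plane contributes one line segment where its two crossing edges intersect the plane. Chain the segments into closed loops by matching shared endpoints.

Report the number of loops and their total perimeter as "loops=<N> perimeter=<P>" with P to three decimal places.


loops=1 perimeter=12.160

Straddling triangles (8 of 12):
  (v1,v3,v0) [-+-] → (-1.745, 0.2845, 1.295)–(-1.745, 0.2845, 0.2901)  len=1.0049
  (v0,v3,v2) [-++] → (-1.745, 0.2845, 0.2901)–(-1.745, 0.2845, -1.295)  len=1.5851
  (v2,v4,v0) [+--] → (-0.390907, 0.2845, -1.295)–(-1.745, 0.2845, -1.295)  len=1.3541
  (v1,v7,v3) [-++] → (0.390907, 0.2845, 1.295)–(-1.745, 0.2845, 1.295)  len=2.1359
  (v5,v7,v1) [-+-] → (1.745, 0.2845, 1.295)–(0.390907, 0.2845, 1.295)  len=1.3541
  (v6,v4,v2) [+-+] → (1.745, 0.2845, -1.295)–(-0.390907, 0.2845, -1.295)  len=2.1359
  (v6,v5,v4) [+--] → (1.745, 0.2845, -0.2901)–(1.745, 0.2845, -1.295)  len=1.0049
  (v7,v5,v6) [+-+] → (1.745, 0.2845, 1.295)–(1.745, 0.2845, -0.2901)  len=1.5851

Chained into 1 loop(s):
  loop 1: 8 segments, perimeter = 12.1600
Total perimeter = 12.160


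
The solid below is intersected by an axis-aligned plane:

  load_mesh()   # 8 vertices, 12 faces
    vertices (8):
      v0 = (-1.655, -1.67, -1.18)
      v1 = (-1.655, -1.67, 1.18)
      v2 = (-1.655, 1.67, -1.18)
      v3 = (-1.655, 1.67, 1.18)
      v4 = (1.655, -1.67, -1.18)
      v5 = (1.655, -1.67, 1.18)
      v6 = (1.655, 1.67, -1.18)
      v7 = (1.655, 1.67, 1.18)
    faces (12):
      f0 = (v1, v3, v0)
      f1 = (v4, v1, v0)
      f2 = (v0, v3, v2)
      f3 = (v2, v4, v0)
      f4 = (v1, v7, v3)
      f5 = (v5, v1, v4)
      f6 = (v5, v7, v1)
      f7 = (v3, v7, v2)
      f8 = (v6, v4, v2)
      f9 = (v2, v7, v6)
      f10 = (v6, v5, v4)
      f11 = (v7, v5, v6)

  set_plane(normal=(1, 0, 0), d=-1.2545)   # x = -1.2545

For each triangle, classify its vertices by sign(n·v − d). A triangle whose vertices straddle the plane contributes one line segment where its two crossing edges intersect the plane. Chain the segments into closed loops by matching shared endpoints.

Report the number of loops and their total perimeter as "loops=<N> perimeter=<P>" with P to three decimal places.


loops=1 perimeter=11.400

Straddling triangles (8 of 12):
  (v4,v1,v0) [+--] → (-1.2545, -1.67, 0.894447)–(-1.2545, -1.67, -1.18)  len=2.0744
  (v2,v4,v0) [-+-] → (-1.2545, 1.26587, -1.18)–(-1.2545, -1.67, -1.18)  len=2.9359
  (v1,v7,v3) [-+-] → (-1.2545, -1.26587, 1.18)–(-1.2545, 1.67, 1.18)  len=2.9359
  (v5,v1,v4) [+-+] → (-1.2545, -1.67, 1.18)–(-1.2545, -1.67, 0.894447)  len=0.2856
  (v5,v7,v1) [++-] → (-1.2545, -1.26587, 1.18)–(-1.2545, -1.67, 1.18)  len=0.4041
  (v3,v7,v2) [-+-] → (-1.2545, 1.67, 1.18)–(-1.2545, 1.67, -0.894447)  len=2.0744
  (v6,v4,v2) [++-] → (-1.2545, 1.26587, -1.18)–(-1.2545, 1.67, -1.18)  len=0.4041
  (v2,v7,v6) [-++] → (-1.2545, 1.67, -0.894447)–(-1.2545, 1.67, -1.18)  len=0.2856

Chained into 1 loop(s):
  loop 1: 8 segments, perimeter = 11.4000
Total perimeter = 11.400


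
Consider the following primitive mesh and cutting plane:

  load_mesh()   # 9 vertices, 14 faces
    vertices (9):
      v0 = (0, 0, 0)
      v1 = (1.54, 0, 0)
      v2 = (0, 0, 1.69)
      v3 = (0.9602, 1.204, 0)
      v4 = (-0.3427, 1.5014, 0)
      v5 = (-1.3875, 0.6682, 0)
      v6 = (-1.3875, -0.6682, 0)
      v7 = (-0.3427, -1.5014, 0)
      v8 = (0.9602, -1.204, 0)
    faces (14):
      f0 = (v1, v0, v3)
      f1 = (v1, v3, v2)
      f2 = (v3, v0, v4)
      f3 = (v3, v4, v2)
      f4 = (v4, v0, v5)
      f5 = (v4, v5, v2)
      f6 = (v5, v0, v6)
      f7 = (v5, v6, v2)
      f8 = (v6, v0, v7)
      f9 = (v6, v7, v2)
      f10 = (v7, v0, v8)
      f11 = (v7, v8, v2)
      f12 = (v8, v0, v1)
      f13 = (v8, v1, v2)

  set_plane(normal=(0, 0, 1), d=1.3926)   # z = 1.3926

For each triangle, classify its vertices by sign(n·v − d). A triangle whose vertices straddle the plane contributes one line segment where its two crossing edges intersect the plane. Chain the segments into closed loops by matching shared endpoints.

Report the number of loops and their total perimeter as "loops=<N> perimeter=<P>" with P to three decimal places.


loops=1 perimeter=1.646

Straddling triangles (7 of 14):
  (v1,v3,v2) [--+] → (0.168972, 0.211876, 1.3926)–(0.271004, 0, 1.3926)  len=0.2352
  (v3,v4,v2) [--+] → (-0.0603071, 0.264211, 1.3926)–(0.168972, 0.211876, 1.3926)  len=0.2352
  (v4,v5,v2) [--+] → (-0.244167, 0.117587, 1.3926)–(-0.0603071, 0.264211, 1.3926)  len=0.2352
  (v5,v6,v2) [--+] → (-0.244167, -0.117587, 1.3926)–(-0.244167, 0.117587, 1.3926)  len=0.2352
  (v6,v7,v2) [--+] → (-0.0603071, -0.264211, 1.3926)–(-0.244167, -0.117587, 1.3926)  len=0.2352
  (v7,v8,v2) [--+] → (0.168972, -0.211876, 1.3926)–(-0.0603071, -0.264211, 1.3926)  len=0.2352
  (v8,v1,v2) [--+] → (0.271004, 0, 1.3926)–(0.168972, -0.211876, 1.3926)  len=0.2352

Chained into 1 loop(s):
  loop 1: 7 segments, perimeter = 1.6462
Total perimeter = 1.646


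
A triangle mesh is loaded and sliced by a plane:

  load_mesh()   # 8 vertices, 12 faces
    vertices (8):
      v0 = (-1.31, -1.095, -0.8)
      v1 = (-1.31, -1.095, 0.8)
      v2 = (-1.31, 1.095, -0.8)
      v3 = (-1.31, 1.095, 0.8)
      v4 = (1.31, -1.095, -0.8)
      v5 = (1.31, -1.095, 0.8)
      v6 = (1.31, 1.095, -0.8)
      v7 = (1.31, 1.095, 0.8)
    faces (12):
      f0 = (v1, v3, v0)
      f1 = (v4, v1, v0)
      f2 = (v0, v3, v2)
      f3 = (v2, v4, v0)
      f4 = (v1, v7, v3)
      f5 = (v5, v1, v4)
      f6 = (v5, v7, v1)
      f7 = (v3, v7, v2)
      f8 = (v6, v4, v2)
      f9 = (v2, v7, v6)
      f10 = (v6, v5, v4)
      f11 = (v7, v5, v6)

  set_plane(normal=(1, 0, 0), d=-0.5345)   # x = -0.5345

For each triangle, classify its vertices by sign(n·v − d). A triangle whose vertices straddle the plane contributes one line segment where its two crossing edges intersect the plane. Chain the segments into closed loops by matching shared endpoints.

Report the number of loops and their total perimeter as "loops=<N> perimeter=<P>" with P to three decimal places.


Straddling triangles (8 of 12):
  (v4,v1,v0) [+--] → (-0.5345, -1.095, 0.326412)–(-0.5345, -1.095, -0.8)  len=1.1264
  (v2,v4,v0) [-+-] → (-0.5345, 0.446777, -0.8)–(-0.5345, -1.095, -0.8)  len=1.5418
  (v1,v7,v3) [-+-] → (-0.5345, -0.446777, 0.8)–(-0.5345, 1.095, 0.8)  len=1.5418
  (v5,v1,v4) [+-+] → (-0.5345, -1.095, 0.8)–(-0.5345, -1.095, 0.326412)  len=0.4736
  (v5,v7,v1) [++-] → (-0.5345, -0.446777, 0.8)–(-0.5345, -1.095, 0.8)  len=0.6482
  (v3,v7,v2) [-+-] → (-0.5345, 1.095, 0.8)–(-0.5345, 1.095, -0.326412)  len=1.1264
  (v6,v4,v2) [++-] → (-0.5345, 0.446777, -0.8)–(-0.5345, 1.095, -0.8)  len=0.6482
  (v2,v7,v6) [-++] → (-0.5345, 1.095, -0.326412)–(-0.5345, 1.095, -0.8)  len=0.4736

Chained into 1 loop(s):
  loop 1: 8 segments, perimeter = 7.5800
Total perimeter = 7.580

loops=1 perimeter=7.580


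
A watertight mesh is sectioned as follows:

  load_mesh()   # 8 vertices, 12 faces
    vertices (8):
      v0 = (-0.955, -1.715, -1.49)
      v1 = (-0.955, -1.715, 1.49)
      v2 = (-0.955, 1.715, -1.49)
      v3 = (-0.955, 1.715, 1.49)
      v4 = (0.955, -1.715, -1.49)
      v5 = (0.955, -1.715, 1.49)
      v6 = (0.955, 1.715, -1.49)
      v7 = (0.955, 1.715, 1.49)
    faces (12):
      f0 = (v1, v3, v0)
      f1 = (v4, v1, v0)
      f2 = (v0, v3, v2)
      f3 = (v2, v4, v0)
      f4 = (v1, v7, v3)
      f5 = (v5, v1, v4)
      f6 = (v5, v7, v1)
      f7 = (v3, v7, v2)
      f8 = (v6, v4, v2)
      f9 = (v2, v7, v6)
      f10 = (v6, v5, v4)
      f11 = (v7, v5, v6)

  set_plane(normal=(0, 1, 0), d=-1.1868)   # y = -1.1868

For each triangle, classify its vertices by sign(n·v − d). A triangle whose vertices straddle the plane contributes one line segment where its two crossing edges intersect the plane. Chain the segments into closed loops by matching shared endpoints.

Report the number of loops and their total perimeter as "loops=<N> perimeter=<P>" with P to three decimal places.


Straddling triangles (8 of 12):
  (v1,v3,v0) [-+-] → (-0.955, -1.1868, 1.49)–(-0.955, -1.1868, -1.0311)  len=2.5211
  (v0,v3,v2) [-++] → (-0.955, -1.1868, -1.0311)–(-0.955, -1.1868, -1.49)  len=0.4589
  (v2,v4,v0) [+--] → (0.660871, -1.1868, -1.49)–(-0.955, -1.1868, -1.49)  len=1.6159
  (v1,v7,v3) [-++] → (-0.660871, -1.1868, 1.49)–(-0.955, -1.1868, 1.49)  len=0.2941
  (v5,v7,v1) [-+-] → (0.955, -1.1868, 1.49)–(-0.660871, -1.1868, 1.49)  len=1.6159
  (v6,v4,v2) [+-+] → (0.955, -1.1868, -1.49)–(0.660871, -1.1868, -1.49)  len=0.2941
  (v6,v5,v4) [+--] → (0.955, -1.1868, 1.0311)–(0.955, -1.1868, -1.49)  len=2.5211
  (v7,v5,v6) [+-+] → (0.955, -1.1868, 1.49)–(0.955, -1.1868, 1.0311)  len=0.4589

Chained into 1 loop(s):
  loop 1: 8 segments, perimeter = 9.7800
Total perimeter = 9.780

loops=1 perimeter=9.780


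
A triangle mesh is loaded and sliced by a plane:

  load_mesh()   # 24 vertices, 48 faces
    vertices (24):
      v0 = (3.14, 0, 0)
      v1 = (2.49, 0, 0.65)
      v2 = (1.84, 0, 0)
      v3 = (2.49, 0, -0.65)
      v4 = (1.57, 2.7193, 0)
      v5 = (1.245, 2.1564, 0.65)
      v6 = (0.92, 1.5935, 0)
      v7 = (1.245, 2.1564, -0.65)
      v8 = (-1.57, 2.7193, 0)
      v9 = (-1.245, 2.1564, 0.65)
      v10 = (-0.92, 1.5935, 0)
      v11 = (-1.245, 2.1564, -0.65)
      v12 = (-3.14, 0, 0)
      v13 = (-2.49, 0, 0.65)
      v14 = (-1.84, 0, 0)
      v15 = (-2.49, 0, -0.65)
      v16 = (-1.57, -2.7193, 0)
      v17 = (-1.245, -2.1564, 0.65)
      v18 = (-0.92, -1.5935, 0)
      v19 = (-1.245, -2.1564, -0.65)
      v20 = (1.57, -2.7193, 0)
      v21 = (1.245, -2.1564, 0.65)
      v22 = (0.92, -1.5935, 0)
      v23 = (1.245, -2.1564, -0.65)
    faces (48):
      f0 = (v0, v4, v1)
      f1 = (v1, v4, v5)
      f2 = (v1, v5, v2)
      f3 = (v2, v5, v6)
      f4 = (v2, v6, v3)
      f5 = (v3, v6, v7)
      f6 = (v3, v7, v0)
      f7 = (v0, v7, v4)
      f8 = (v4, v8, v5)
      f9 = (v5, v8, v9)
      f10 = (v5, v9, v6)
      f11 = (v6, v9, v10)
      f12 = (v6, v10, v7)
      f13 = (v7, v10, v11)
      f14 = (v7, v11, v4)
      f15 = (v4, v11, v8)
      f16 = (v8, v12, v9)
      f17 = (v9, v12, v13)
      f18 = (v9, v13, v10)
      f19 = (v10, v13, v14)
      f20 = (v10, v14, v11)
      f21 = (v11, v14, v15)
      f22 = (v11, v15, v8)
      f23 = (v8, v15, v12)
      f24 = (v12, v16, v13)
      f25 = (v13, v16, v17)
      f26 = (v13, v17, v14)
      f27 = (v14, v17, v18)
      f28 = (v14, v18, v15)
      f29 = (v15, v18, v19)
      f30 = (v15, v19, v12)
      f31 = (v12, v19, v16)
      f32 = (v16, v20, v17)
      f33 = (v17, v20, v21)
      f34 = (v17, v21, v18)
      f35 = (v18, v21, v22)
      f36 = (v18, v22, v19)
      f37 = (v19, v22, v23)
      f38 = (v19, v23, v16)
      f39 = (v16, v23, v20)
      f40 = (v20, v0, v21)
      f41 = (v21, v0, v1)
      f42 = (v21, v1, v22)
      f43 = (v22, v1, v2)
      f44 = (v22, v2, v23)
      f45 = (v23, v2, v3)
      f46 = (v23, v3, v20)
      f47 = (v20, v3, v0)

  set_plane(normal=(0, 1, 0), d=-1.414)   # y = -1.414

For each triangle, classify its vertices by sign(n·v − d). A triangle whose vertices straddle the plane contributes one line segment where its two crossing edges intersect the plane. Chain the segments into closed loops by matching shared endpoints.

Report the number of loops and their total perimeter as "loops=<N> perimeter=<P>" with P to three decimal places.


loops=2 perimeter=7.354

Straddling triangles (16 of 48):
  (v12,v16,v13) [+-+] → (-2.32362, -1.414, 0)–(-2.01161, -1.414, 0.312009)  len=0.4412
  (v13,v16,v17) [+--] → (-2.01161, -1.414, 0.312009)–(-1.67363, -1.414, 0.65)  len=0.4780
  (v13,v17,v14) [+-+] → (-1.67363, -1.414, 0.65)–(-1.44985, -1.414, 0.42622)  len=0.3165
  (v14,v17,v18) [+--] → (-1.44985, -1.414, 0.42622)–(-1.02363, -1.414, 0)  len=0.6028
  (v14,v18,v15) [+-+] → (-1.02363, -1.414, 0)–(-1.09685, -1.414, -0.0732193)  len=0.1035
  (v15,v18,v19) [+--] → (-1.09685, -1.414, -0.0732193)–(-1.67363, -1.414, -0.65)  len=0.8157
  (v15,v19,v12) [+-+] → (-1.67363, -1.414, -0.65)–(-1.89741, -1.414, -0.42622)  len=0.3165
  (v12,v19,v16) [+--] → (-1.89741, -1.414, -0.42622)–(-2.32362, -1.414, 0)  len=0.6028
  (v20,v0,v21) [-+-] → (2.32362, -1.414, 0)–(1.89741, -1.414, 0.42622)  len=0.6028
  (v21,v0,v1) [-++] → (1.89741, -1.414, 0.42622)–(1.67363, -1.414, 0.65)  len=0.3165
  (v21,v1,v22) [-+-] → (1.67363, -1.414, 0.65)–(1.09685, -1.414, 0.0732193)  len=0.8157
  (v22,v1,v2) [-++] → (1.09685, -1.414, 0.0732193)–(1.02363, -1.414, 0)  len=0.1035
  (v22,v2,v23) [-+-] → (1.02363, -1.414, 0)–(1.44985, -1.414, -0.42622)  len=0.6028
  (v23,v2,v3) [-++] → (1.44985, -1.414, -0.42622)–(1.67363, -1.414, -0.65)  len=0.3165
  (v23,v3,v20) [-+-] → (1.67363, -1.414, -0.65)–(2.01161, -1.414, -0.312009)  len=0.4780
  (v20,v3,v0) [-++] → (2.01161, -1.414, -0.312009)–(2.32362, -1.414, 0)  len=0.4412

Chained into 2 loop(s):
  loop 1: 8 segments, perimeter = 3.6769
  loop 2: 8 segments, perimeter = 3.6769
Total perimeter = 7.354


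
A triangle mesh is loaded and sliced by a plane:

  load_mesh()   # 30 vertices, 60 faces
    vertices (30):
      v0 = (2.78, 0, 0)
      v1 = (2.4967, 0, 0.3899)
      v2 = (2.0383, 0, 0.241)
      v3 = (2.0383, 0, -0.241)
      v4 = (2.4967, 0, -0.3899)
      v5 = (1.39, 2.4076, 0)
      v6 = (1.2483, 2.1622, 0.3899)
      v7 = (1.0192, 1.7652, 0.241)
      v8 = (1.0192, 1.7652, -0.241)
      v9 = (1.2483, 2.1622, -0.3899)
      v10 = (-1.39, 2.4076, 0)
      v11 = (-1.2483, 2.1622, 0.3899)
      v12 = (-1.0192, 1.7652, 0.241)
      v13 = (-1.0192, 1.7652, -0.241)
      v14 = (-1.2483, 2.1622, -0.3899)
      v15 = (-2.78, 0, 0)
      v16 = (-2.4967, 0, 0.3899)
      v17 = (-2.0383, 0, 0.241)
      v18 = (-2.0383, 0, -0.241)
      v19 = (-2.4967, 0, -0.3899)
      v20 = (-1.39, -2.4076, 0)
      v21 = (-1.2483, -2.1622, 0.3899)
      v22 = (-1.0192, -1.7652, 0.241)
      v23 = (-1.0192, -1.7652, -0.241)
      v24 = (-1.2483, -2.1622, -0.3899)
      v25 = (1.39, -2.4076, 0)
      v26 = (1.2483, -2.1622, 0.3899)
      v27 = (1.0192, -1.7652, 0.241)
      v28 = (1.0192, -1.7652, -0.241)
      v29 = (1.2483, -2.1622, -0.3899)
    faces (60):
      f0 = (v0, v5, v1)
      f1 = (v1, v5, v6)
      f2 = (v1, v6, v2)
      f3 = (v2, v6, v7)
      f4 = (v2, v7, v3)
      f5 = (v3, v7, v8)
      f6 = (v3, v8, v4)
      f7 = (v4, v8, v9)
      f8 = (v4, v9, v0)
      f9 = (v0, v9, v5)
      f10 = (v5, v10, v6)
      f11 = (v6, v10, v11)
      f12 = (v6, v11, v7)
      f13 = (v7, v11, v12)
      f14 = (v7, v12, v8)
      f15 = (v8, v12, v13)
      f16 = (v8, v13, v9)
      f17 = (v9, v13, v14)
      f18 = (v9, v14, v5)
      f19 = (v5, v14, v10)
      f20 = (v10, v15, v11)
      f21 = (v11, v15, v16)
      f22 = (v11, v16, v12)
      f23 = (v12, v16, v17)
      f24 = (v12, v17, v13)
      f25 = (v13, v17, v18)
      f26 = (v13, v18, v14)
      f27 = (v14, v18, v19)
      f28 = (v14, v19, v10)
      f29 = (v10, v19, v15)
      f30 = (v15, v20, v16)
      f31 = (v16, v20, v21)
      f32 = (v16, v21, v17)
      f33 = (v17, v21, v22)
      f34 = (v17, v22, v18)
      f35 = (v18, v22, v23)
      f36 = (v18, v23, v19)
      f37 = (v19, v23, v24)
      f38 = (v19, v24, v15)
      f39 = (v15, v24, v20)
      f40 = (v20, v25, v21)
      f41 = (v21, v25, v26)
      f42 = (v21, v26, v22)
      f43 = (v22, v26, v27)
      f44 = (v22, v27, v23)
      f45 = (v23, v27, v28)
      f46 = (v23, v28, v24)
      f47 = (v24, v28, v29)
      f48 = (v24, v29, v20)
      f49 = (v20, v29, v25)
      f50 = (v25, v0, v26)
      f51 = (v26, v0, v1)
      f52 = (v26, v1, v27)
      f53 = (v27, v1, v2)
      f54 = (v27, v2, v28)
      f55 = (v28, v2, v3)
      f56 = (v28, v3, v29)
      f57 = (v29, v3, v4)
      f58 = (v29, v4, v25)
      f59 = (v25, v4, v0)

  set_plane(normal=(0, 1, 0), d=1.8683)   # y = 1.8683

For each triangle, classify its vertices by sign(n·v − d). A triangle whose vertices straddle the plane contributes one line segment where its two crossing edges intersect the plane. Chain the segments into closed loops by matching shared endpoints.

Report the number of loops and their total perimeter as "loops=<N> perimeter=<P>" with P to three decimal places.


loops=1 perimeter=7.670

Straddling triangles (18 of 60):
  (v0,v5,v1) [-+-] → (1.70136, 1.8683, 0)–(1.6379, 1.8683, 0.0873372)  len=0.1080
  (v1,v5,v6) [-++] → (1.6379, 1.8683, 0.0873372)–(1.41799, 1.8683, 0.3899)  len=0.3740
  (v1,v6,v2) [-+-] → (1.41799, 1.8683, 0.3899)–(1.35568, 1.8683, 0.369661)  len=0.0655
  (v2,v6,v7) [-+-] → (1.35568, 1.8683, 0.369661)–(1.0787, 1.8683, 0.279669)  len=0.2912
  (v4,v8,v9) [--+] → (1.0787, 1.8683, -0.279669)–(1.41799, 1.8683, -0.3899)  len=0.3568
  (v4,v9,v0) [-+-] → (1.41799, 1.8683, -0.3899)–(1.4565, 1.8683, -0.336902)  len=0.0655
  (v0,v9,v5) [-++] → (1.4565, 1.8683, -0.336902)–(1.70136, 1.8683, 0)  len=0.4165
  (v6,v11,v7) [++-] → (0.430335, 1.8683, 0.279669)–(1.0787, 1.8683, 0.279669)  len=0.6484
  (v7,v11,v12) [-+-] → (0.430335, 1.8683, 0.279669)–(-1.0787, 1.8683, 0.279669)  len=1.5090
  (v8,v13,v9) [--+] → (-0.430335, 1.8683, -0.279669)–(1.0787, 1.8683, -0.279669)  len=1.5090
  (v9,v13,v14) [+-+] → (-0.430335, 1.8683, -0.279669)–(-1.0787, 1.8683, -0.279669)  len=0.6484
  (v10,v15,v11) [+-+] → (-1.70136, 1.8683, 0)–(-1.4565, 1.8683, 0.336902)  len=0.4165
  (v11,v15,v16) [+--] → (-1.4565, 1.8683, 0.336902)–(-1.41799, 1.8683, 0.3899)  len=0.0655
  (v11,v16,v12) [+--] → (-1.41799, 1.8683, 0.3899)–(-1.0787, 1.8683, 0.279669)  len=0.3568
  (v13,v18,v14) [--+] → (-1.35568, 1.8683, -0.369661)–(-1.0787, 1.8683, -0.279669)  len=0.2912
  (v14,v18,v19) [+--] → (-1.35568, 1.8683, -0.369661)–(-1.41799, 1.8683, -0.3899)  len=0.0655
  (v14,v19,v10) [+-+] → (-1.41799, 1.8683, -0.3899)–(-1.6379, 1.8683, -0.0873372)  len=0.3740
  (v10,v19,v15) [+--] → (-1.6379, 1.8683, -0.0873372)–(-1.70136, 1.8683, 0)  len=0.1080

Chained into 1 loop(s):
  loop 1: 18 segments, perimeter = 7.6698
Total perimeter = 7.670


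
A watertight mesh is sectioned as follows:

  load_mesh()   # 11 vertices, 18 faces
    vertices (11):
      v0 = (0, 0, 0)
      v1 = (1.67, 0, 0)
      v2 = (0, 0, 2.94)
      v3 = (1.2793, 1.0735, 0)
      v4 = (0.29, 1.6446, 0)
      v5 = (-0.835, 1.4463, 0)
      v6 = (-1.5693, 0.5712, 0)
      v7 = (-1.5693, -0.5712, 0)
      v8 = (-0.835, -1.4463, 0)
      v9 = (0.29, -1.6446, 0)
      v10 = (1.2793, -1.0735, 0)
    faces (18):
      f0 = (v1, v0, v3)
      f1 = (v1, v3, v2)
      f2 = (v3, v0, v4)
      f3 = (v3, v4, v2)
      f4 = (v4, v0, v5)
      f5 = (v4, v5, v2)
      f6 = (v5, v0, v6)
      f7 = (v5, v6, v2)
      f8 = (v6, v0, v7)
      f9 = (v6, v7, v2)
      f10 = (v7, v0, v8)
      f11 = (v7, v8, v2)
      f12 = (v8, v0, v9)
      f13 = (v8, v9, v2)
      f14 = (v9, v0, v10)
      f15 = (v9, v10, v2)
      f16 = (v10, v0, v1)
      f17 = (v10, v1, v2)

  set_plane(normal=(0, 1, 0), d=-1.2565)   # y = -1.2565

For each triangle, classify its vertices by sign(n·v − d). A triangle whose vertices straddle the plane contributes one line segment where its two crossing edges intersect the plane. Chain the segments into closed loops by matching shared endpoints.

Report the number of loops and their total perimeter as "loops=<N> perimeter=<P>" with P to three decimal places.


Straddling triangles (6 of 18):
  (v7,v0,v8) [++-] → (-0.725422, -1.2565, 0)–(-0.994262, -1.2565, 0)  len=0.2688
  (v7,v8,v2) [+-+] → (-0.994262, -1.2565, 0)–(-0.725422, -1.2565, 0.38582)  len=0.4702
  (v8,v0,v9) [-+-] → (-0.725422, -1.2565, 0)–(0.221565, -1.2565, 0)  len=0.9470
  (v8,v9,v2) [--+] → (0.221565, -1.2565, 0.693794)–(-0.725422, -1.2565, 0.38582)  len=0.9958
  (v9,v0,v10) [-++] → (0.221565, -1.2565, 0)–(0.962294, -1.2565, 0)  len=0.7407
  (v9,v10,v2) [-++] → (0.962294, -1.2565, 0)–(0.221565, -1.2565, 0.693794)  len=1.0149

Chained into 1 loop(s):
  loop 1: 6 segments, perimeter = 4.4375
Total perimeter = 4.438

loops=1 perimeter=4.438


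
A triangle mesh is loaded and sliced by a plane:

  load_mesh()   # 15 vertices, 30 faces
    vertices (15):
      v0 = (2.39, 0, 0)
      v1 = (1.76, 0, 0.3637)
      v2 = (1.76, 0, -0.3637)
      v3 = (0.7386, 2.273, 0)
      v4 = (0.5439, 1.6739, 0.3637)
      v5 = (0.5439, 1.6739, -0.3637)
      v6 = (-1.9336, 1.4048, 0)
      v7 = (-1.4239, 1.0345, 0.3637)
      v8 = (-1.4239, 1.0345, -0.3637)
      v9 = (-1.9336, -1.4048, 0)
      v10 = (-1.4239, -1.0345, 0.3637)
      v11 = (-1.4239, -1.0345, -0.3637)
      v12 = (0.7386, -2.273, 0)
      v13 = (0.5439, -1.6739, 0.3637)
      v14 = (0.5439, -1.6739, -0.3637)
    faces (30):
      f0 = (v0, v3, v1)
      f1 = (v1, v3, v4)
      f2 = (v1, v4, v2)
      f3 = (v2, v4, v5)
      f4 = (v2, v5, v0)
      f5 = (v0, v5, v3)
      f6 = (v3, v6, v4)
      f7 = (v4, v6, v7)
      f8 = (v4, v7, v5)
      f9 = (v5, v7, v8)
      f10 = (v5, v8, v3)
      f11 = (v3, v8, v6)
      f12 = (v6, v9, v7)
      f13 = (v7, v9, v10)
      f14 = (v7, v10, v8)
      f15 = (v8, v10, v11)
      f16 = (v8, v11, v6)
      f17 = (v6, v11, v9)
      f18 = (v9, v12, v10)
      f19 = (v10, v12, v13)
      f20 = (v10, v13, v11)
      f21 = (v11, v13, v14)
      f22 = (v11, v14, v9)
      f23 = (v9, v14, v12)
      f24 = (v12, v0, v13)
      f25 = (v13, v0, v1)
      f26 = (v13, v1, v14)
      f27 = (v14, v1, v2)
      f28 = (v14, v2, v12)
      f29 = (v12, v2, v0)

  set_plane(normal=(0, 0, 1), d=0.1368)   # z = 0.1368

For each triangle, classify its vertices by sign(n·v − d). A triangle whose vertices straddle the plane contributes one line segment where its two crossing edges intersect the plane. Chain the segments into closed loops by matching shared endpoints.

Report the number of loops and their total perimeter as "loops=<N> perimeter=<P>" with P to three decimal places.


loops=2 perimeter=23.001

Straddling triangles (20 of 30):
  (v0,v3,v1) [--+] → (1.12278, 1.41805, 0.1368)–(2.15304, 0, 0.1368)  len=1.7528
  (v1,v3,v4) [+-+] → (1.12278, 1.41805, 0.1368)–(0.665367, 2.04766, 0.1368)  len=0.7782
  (v1,v4,v2) [++-] → (0.923242, 1.15176, 0.1368)–(1.76, 0, 0.1368)  len=1.4236
  (v2,v4,v5) [-+-] → (0.923242, 1.15176, 0.1368)–(0.5439, 1.6739, 0.1368)  len=0.6454
  (v3,v6,v4) [--+] → (-1.00173, 1.50602, 0.1368)–(0.665367, 2.04766, 0.1368)  len=1.7529
  (v4,v6,v7) [+-+] → (-1.00173, 1.50602, 0.1368)–(-1.74188, 1.26552, 0.1368)  len=0.7782
  (v4,v7,v5) [++-] → (-0.810078, 1.23395, 0.1368)–(0.5439, 1.6739, 0.1368)  len=1.4237
  (v5,v7,v8) [-+-] → (-0.810078, 1.23395, 0.1368)–(-1.4239, 1.0345, 0.1368)  len=0.6454
  (v6,v9,v7) [--+] → (-1.74188, -0.487296, 0.1368)–(-1.74188, 1.26552, 0.1368)  len=1.7528
  (v7,v9,v10) [+-+] → (-1.74188, -0.487296, 0.1368)–(-1.74188, -1.26552, 0.1368)  len=0.7782
  (v7,v10,v8) [++-] → (-1.4239, -0.389111, 0.1368)–(-1.4239, 1.0345, 0.1368)  len=1.4236
  (v8,v10,v11) [-+-] → (-1.4239, -0.389111, 0.1368)–(-1.4239, -1.0345, 0.1368)  len=0.6454
  (v9,v12,v10) [--+] → (-0.0747902, -1.80716, 0.1368)–(-1.74188, -1.26552, 0.1368)  len=1.7529
  (v10,v12,v13) [+-+] → (-0.0747902, -1.80716, 0.1368)–(0.665367, -2.04766, 0.1368)  len=0.7782
  (v10,v13,v11) [++-] → (-0.0699216, -1.47445, 0.1368)–(-1.4239, -1.0345, 0.1368)  len=1.4237
  (v11,v13,v14) [-+-] → (-0.0699216, -1.47445, 0.1368)–(0.5439, -1.6739, 0.1368)  len=0.6454
  (v12,v0,v13) [--+] → (1.69562, -0.629611, 0.1368)–(0.665367, -2.04766, 0.1368)  len=1.7528
  (v13,v0,v1) [+-+] → (1.69562, -0.629611, 0.1368)–(2.15304, 0, 0.1368)  len=0.7782
  (v13,v1,v14) [++-] → (1.38066, -0.522145, 0.1368)–(0.5439, -1.6739, 0.1368)  len=1.4236
  (v14,v1,v2) [-+-] → (1.38066, -0.522145, 0.1368)–(1.76, 0, 0.1368)  len=0.6454

Chained into 2 loop(s):
  loop 1: 10 segments, perimeter = 12.6553
  loop 2: 10 segments, perimeter = 10.3452
Total perimeter = 23.001


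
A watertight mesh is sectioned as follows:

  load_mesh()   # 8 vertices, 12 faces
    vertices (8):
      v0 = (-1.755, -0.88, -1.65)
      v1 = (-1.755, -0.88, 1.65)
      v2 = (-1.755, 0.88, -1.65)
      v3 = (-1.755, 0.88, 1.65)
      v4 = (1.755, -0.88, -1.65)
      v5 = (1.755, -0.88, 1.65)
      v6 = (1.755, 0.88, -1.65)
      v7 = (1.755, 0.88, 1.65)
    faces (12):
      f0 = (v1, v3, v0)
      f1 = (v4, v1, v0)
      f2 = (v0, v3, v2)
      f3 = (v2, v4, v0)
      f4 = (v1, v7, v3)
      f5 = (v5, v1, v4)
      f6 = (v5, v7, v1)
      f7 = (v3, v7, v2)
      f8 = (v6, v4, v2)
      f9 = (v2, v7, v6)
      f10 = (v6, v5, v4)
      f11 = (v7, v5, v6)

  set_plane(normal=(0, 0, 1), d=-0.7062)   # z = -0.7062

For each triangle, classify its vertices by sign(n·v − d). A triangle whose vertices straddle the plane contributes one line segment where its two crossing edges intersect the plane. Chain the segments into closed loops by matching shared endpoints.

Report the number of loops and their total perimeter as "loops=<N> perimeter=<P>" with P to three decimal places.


loops=1 perimeter=10.540

Straddling triangles (8 of 12):
  (v1,v3,v0) [++-] → (-1.755, -0.37664, -0.7062)–(-1.755, -0.88, -0.7062)  len=0.5034
  (v4,v1,v0) [-+-] → (0.75114, -0.88, -0.7062)–(-1.755, -0.88, -0.7062)  len=2.5061
  (v0,v3,v2) [-+-] → (-1.755, -0.37664, -0.7062)–(-1.755, 0.88, -0.7062)  len=1.2566
  (v5,v1,v4) [++-] → (0.75114, -0.88, -0.7062)–(1.755, -0.88, -0.7062)  len=1.0039
  (v3,v7,v2) [++-] → (-0.75114, 0.88, -0.7062)–(-1.755, 0.88, -0.7062)  len=1.0039
  (v2,v7,v6) [-+-] → (-0.75114, 0.88, -0.7062)–(1.755, 0.88, -0.7062)  len=2.5061
  (v6,v5,v4) [-+-] → (1.755, 0.37664, -0.7062)–(1.755, -0.88, -0.7062)  len=1.2566
  (v7,v5,v6) [++-] → (1.755, 0.37664, -0.7062)–(1.755, 0.88, -0.7062)  len=0.5034

Chained into 1 loop(s):
  loop 1: 8 segments, perimeter = 10.5400
Total perimeter = 10.540


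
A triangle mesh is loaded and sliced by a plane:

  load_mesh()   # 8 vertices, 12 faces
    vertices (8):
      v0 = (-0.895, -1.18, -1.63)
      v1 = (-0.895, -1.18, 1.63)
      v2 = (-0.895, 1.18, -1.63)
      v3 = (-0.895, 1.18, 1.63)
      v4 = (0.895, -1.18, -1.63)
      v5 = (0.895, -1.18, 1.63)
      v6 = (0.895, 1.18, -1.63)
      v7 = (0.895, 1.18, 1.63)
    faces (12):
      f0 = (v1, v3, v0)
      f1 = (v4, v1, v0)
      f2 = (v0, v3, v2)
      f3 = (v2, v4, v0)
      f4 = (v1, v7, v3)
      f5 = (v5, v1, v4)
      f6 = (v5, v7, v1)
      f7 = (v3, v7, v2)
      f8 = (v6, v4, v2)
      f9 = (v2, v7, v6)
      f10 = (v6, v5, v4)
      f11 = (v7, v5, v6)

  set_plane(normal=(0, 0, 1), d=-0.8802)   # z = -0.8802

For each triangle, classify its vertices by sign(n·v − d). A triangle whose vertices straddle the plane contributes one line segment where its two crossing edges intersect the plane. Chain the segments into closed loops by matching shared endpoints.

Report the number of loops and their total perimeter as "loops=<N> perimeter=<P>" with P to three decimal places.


Straddling triangles (8 of 12):
  (v1,v3,v0) [++-] → (-0.895, -0.6372, -0.8802)–(-0.895, -1.18, -0.8802)  len=0.5428
  (v4,v1,v0) [-+-] → (0.4833, -1.18, -0.8802)–(-0.895, -1.18, -0.8802)  len=1.3783
  (v0,v3,v2) [-+-] → (-0.895, -0.6372, -0.8802)–(-0.895, 1.18, -0.8802)  len=1.8172
  (v5,v1,v4) [++-] → (0.4833, -1.18, -0.8802)–(0.895, -1.18, -0.8802)  len=0.4117
  (v3,v7,v2) [++-] → (-0.4833, 1.18, -0.8802)–(-0.895, 1.18, -0.8802)  len=0.4117
  (v2,v7,v6) [-+-] → (-0.4833, 1.18, -0.8802)–(0.895, 1.18, -0.8802)  len=1.3783
  (v6,v5,v4) [-+-] → (0.895, 0.6372, -0.8802)–(0.895, -1.18, -0.8802)  len=1.8172
  (v7,v5,v6) [++-] → (0.895, 0.6372, -0.8802)–(0.895, 1.18, -0.8802)  len=0.5428

Chained into 1 loop(s):
  loop 1: 8 segments, perimeter = 8.3000
Total perimeter = 8.300

loops=1 perimeter=8.300


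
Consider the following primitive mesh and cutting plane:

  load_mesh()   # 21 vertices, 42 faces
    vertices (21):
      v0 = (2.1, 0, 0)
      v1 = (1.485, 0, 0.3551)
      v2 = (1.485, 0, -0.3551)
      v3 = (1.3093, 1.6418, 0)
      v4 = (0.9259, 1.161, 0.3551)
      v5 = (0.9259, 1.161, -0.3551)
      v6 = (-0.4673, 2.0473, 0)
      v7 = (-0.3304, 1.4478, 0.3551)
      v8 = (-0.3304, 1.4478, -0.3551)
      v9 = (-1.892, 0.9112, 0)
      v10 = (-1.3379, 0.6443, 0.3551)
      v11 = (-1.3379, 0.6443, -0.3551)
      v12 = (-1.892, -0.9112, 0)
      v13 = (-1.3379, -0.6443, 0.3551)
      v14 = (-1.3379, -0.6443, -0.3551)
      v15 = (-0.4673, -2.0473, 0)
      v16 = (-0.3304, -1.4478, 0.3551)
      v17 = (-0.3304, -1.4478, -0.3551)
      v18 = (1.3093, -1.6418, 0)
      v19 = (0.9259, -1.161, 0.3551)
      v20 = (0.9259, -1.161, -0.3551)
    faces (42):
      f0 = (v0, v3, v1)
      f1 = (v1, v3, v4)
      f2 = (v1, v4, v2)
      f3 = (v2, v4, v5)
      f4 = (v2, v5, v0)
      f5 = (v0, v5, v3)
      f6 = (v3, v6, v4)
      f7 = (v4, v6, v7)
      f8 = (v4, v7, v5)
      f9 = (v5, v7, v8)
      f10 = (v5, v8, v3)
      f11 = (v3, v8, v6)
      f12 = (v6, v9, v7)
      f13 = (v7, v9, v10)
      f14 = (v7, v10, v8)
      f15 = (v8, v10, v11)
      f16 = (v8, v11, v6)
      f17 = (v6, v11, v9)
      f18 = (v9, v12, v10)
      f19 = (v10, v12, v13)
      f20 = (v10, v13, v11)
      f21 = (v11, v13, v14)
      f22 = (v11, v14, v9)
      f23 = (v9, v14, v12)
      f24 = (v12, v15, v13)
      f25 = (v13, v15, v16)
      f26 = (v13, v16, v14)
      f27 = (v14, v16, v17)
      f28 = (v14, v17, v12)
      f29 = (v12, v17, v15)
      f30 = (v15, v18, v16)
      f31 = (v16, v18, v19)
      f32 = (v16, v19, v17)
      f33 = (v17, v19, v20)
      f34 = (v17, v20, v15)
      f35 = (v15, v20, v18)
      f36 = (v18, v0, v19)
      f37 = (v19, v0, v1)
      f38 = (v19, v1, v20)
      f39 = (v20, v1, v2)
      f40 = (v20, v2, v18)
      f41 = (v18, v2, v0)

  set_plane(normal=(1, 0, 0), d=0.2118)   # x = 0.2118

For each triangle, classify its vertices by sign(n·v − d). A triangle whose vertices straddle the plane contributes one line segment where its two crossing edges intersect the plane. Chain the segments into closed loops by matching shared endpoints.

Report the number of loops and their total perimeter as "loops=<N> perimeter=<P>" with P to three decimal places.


Straddling triangles (12 of 42):
  (v3,v6,v4) [+-+] → (0.2118, 1.8923, 0)–(0.2118, 1.61528, 0.17309)  len=0.3266
  (v4,v6,v7) [+--] → (0.2118, 1.61528, 0.17309)–(0.2118, 1.32402, 0.3551)  len=0.3435
  (v4,v7,v5) [+-+] → (0.2118, 1.32402, 0.3551)–(0.2118, 1.32402, 0.0485885)  len=0.3065
  (v5,v7,v8) [+--] → (0.2118, 1.32402, 0.0485885)–(0.2118, 1.32402, -0.3551)  len=0.4037
  (v5,v8,v3) [+-+] → (0.2118, 1.32402, -0.3551)–(0.2118, 1.51195, -0.237679)  len=0.2216
  (v3,v8,v6) [+--] → (0.2118, 1.51195, -0.237679)–(0.2118, 1.8923, 0)  len=0.4485
  (v15,v18,v16) [-+-] → (0.2118, -1.8923, 0)–(0.2118, -1.51195, 0.237679)  len=0.4485
  (v16,v18,v19) [-++] → (0.2118, -1.51195, 0.237679)–(0.2118, -1.32402, 0.3551)  len=0.2216
  (v16,v19,v17) [-+-] → (0.2118, -1.32402, 0.3551)–(0.2118, -1.32402, -0.0485885)  len=0.4037
  (v17,v19,v20) [-++] → (0.2118, -1.32402, -0.0485885)–(0.2118, -1.32402, -0.3551)  len=0.3065
  (v17,v20,v15) [-+-] → (0.2118, -1.32402, -0.3551)–(0.2118, -1.61528, -0.17309)  len=0.3435
  (v15,v20,v18) [-++] → (0.2118, -1.61528, -0.17309)–(0.2118, -1.8923, 0)  len=0.3266

Chained into 2 loop(s):
  loop 1: 6 segments, perimeter = 2.0504
  loop 2: 6 segments, perimeter = 2.0504
Total perimeter = 4.101

loops=2 perimeter=4.101


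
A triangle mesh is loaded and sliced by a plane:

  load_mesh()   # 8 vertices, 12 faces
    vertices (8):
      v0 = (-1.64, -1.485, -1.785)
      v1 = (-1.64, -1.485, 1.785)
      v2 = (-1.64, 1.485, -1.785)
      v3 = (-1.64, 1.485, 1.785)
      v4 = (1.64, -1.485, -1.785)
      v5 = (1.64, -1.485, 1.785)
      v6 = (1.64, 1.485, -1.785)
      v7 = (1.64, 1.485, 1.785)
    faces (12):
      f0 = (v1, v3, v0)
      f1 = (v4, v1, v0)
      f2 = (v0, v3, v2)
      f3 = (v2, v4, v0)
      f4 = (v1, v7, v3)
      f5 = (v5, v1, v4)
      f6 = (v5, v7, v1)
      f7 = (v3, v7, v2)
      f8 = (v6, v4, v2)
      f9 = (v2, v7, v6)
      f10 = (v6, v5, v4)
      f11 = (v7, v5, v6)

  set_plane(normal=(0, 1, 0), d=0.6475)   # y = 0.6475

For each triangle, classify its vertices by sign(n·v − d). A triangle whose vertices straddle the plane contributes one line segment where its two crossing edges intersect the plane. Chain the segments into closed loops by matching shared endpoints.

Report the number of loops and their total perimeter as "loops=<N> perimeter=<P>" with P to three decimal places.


Straddling triangles (8 of 12):
  (v1,v3,v0) [-+-] → (-1.64, 0.6475, 1.785)–(-1.64, 0.6475, 0.778308)  len=1.0067
  (v0,v3,v2) [-++] → (-1.64, 0.6475, 0.778308)–(-1.64, 0.6475, -1.785)  len=2.5633
  (v2,v4,v0) [+--] → (-0.715084, 0.6475, -1.785)–(-1.64, 0.6475, -1.785)  len=0.9249
  (v1,v7,v3) [-++] → (0.715084, 0.6475, 1.785)–(-1.64, 0.6475, 1.785)  len=2.3551
  (v5,v7,v1) [-+-] → (1.64, 0.6475, 1.785)–(0.715084, 0.6475, 1.785)  len=0.9249
  (v6,v4,v2) [+-+] → (1.64, 0.6475, -1.785)–(-0.715084, 0.6475, -1.785)  len=2.3551
  (v6,v5,v4) [+--] → (1.64, 0.6475, -0.778308)–(1.64, 0.6475, -1.785)  len=1.0067
  (v7,v5,v6) [+-+] → (1.64, 0.6475, 1.785)–(1.64, 0.6475, -0.778308)  len=2.5633

Chained into 1 loop(s):
  loop 1: 8 segments, perimeter = 13.7000
Total perimeter = 13.700

loops=1 perimeter=13.700


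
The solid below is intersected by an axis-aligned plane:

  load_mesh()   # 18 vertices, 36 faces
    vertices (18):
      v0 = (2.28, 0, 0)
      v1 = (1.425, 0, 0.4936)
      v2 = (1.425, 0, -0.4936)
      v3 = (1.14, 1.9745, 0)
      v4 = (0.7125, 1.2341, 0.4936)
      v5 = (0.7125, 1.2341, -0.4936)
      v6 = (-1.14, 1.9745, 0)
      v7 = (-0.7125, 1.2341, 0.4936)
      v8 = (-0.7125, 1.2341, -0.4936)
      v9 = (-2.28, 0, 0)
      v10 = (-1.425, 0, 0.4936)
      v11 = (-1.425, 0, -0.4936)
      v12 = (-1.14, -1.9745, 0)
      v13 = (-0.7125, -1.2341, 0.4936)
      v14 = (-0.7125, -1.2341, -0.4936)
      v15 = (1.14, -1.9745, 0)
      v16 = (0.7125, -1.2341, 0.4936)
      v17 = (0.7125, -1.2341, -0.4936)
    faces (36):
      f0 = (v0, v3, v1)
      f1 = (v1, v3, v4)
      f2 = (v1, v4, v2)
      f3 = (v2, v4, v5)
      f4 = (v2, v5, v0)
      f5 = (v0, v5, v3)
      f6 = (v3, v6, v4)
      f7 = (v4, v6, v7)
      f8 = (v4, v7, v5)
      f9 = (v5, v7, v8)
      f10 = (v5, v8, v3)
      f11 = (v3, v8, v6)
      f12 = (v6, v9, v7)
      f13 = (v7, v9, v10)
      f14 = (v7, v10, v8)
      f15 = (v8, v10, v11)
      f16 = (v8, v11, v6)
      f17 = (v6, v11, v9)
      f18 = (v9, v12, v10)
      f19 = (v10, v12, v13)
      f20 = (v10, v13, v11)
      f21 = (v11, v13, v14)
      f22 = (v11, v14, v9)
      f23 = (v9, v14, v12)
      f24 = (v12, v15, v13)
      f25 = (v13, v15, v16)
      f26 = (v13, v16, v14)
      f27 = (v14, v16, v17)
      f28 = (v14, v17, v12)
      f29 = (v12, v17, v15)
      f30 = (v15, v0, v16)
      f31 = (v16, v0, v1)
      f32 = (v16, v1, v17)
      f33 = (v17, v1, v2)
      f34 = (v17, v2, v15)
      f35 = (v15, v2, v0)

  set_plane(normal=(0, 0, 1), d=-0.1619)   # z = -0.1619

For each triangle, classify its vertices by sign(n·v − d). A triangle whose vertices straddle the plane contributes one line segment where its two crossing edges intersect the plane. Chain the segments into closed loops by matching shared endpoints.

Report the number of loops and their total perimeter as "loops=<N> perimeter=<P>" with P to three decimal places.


Straddling triangles (24 of 36):
  (v1,v4,v2) [++-] → (1.1856, 0.414659, -0.1619)–(1.425, 0, -0.1619)  len=0.4788
  (v2,v4,v5) [-+-] → (1.1856, 0.414659, -0.1619)–(0.7125, 1.2341, -0.1619)  len=0.9462
  (v2,v5,v0) [--+] → (1.76586, 0.404783, -0.1619)–(1.99956, 0, -0.1619)  len=0.4674
  (v0,v5,v3) [+-+] → (1.76586, 0.404783, -0.1619)–(0.999781, 1.73165, -0.1619)  len=1.5321
  (v4,v7,v5) [++-] → (0.233699, 1.2341, -0.1619)–(0.7125, 1.2341, -0.1619)  len=0.4788
  (v5,v7,v8) [-+-] → (0.233699, 1.2341, -0.1619)–(-0.7125, 1.2341, -0.1619)  len=0.9462
  (v5,v8,v3) [--+] → (0.532383, 1.73165, -0.1619)–(0.999781, 1.73165, -0.1619)  len=0.4674
  (v3,v8,v6) [+-+] → (0.532383, 1.73165, -0.1619)–(-0.999781, 1.73165, -0.1619)  len=1.5322
  (v7,v10,v8) [++-] → (-0.951901, 0.819441, -0.1619)–(-0.7125, 1.2341, -0.1619)  len=0.4788
  (v8,v10,v11) [-+-] → (-0.951901, 0.819441, -0.1619)–(-1.425, 0, -0.1619)  len=0.9462
  (v8,v11,v6) [--+] → (-1.23348, 1.32687, -0.1619)–(-0.999781, 1.73165, -0.1619)  len=0.4674
  (v6,v11,v9) [+-+] → (-1.23348, 1.32687, -0.1619)–(-1.99956, 0, -0.1619)  len=1.5321
  (v10,v13,v11) [++-] → (-1.1856, -0.414659, -0.1619)–(-1.425, 0, -0.1619)  len=0.4788
  (v11,v13,v14) [-+-] → (-1.1856, -0.414659, -0.1619)–(-0.7125, -1.2341, -0.1619)  len=0.9462
  (v11,v14,v9) [--+] → (-1.76586, -0.404783, -0.1619)–(-1.99956, 0, -0.1619)  len=0.4674
  (v9,v14,v12) [+-+] → (-1.76586, -0.404783, -0.1619)–(-0.999781, -1.73165, -0.1619)  len=1.5321
  (v13,v16,v14) [++-] → (-0.233699, -1.2341, -0.1619)–(-0.7125, -1.2341, -0.1619)  len=0.4788
  (v14,v16,v17) [-+-] → (-0.233699, -1.2341, -0.1619)–(0.7125, -1.2341, -0.1619)  len=0.9462
  (v14,v17,v12) [--+] → (-0.532383, -1.73165, -0.1619)–(-0.999781, -1.73165, -0.1619)  len=0.4674
  (v12,v17,v15) [+-+] → (-0.532383, -1.73165, -0.1619)–(0.999781, -1.73165, -0.1619)  len=1.5322
  (v16,v1,v17) [++-] → (0.951901, -0.819441, -0.1619)–(0.7125, -1.2341, -0.1619)  len=0.4788
  (v17,v1,v2) [-+-] → (0.951901, -0.819441, -0.1619)–(1.425, 0, -0.1619)  len=0.9462
  (v17,v2,v15) [--+] → (1.23348, -1.32687, -0.1619)–(0.999781, -1.73165, -0.1619)  len=0.4674
  (v15,v2,v0) [+-+] → (1.23348, -1.32687, -0.1619)–(1.99956, 0, -0.1619)  len=1.5321

Chained into 2 loop(s):
  loop 1: 12 segments, perimeter = 8.5500
  loop 2: 12 segments, perimeter = 11.9973
Total perimeter = 20.547

loops=2 perimeter=20.547


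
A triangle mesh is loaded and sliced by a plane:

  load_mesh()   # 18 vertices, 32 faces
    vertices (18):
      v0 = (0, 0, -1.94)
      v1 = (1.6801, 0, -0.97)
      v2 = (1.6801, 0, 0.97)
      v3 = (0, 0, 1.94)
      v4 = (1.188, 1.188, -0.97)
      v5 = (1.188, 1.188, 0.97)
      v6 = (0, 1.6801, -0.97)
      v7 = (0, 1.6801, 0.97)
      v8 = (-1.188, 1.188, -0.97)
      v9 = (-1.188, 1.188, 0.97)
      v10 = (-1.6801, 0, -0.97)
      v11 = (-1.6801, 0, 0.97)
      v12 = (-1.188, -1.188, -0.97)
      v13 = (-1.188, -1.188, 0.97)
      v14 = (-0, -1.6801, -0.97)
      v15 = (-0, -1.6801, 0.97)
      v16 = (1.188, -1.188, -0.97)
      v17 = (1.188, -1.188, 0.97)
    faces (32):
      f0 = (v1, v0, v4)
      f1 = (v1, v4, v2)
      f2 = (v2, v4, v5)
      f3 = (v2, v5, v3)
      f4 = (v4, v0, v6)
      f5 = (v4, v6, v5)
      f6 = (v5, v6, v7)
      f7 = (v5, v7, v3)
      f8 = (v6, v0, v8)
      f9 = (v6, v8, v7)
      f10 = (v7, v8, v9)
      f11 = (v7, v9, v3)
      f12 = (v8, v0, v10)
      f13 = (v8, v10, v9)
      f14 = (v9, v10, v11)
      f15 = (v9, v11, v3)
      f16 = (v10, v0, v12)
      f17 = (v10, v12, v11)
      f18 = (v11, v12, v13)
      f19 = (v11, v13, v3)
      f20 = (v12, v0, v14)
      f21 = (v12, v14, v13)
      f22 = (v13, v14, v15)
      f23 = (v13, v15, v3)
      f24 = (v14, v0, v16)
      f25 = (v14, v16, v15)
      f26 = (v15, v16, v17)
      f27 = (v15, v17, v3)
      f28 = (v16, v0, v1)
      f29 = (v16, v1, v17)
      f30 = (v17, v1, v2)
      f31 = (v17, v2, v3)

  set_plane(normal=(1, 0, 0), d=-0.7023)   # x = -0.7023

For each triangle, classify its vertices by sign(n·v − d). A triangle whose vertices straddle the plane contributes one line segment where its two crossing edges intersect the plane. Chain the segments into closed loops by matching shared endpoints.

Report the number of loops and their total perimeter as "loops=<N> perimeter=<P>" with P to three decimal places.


loops=1 perimeter=9.941

Straddling triangles (12 of 32):
  (v6,v0,v8) [++-] → (-0.7023, 0.7023, -1.36657)–(-0.7023, 1.38919, -0.97)  len=0.7932
  (v6,v8,v7) [+-+] → (-0.7023, 1.38919, -0.97)–(-0.7023, 1.38919, -0.176854)  len=0.7931
  (v7,v8,v9) [+--] → (-0.7023, 1.38919, -0.176854)–(-0.7023, 1.38919, 0.97)  len=1.1469
  (v7,v9,v3) [+-+] → (-0.7023, 1.38919, 0.97)–(-0.7023, 0.7023, 1.36657)  len=0.7932
  (v8,v0,v10) [-+-] → (-0.7023, 0.7023, -1.36657)–(-0.7023, 0, -1.53453)  len=0.7221
  (v9,v11,v3) [--+] → (-0.7023, 0, 1.53453)–(-0.7023, 0.7023, 1.36657)  len=0.7221
  (v10,v0,v12) [-+-] → (-0.7023, 0, -1.53453)–(-0.7023, -0.7023, -1.36657)  len=0.7221
  (v11,v13,v3) [--+] → (-0.7023, -0.7023, 1.36657)–(-0.7023, 0, 1.53453)  len=0.7221
  (v12,v0,v14) [-++] → (-0.7023, -0.7023, -1.36657)–(-0.7023, -1.38919, -0.97)  len=0.7932
  (v12,v14,v13) [-+-] → (-0.7023, -1.38919, -0.97)–(-0.7023, -1.38919, 0.176854)  len=1.1469
  (v13,v14,v15) [-++] → (-0.7023, -1.38919, 0.176854)–(-0.7023, -1.38919, 0.97)  len=0.7931
  (v13,v15,v3) [-++] → (-0.7023, -1.38919, 0.97)–(-0.7023, -0.7023, 1.36657)  len=0.7932

Chained into 1 loop(s):
  loop 1: 12 segments, perimeter = 9.9410
Total perimeter = 9.941
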